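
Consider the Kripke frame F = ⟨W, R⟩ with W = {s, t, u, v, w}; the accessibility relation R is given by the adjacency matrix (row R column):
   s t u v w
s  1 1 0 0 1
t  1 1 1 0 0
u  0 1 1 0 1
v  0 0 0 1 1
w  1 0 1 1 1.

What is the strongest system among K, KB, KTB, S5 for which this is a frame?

KTB

Symmetric (axiom B): yes — every pair in R has its reverse in R.
Reflexive (axiom T): yes — every world is R-related to itself.
Euclidean (axiom 5): no — s R t and s R w, but not t R w.
So F validates K, KB, KTB; S5 would additionally require R to be Euclidean. The strongest is KTB.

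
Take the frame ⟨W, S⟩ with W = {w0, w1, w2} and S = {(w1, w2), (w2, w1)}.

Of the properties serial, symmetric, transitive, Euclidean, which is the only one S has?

symmetric

Serial: no — w0 has no S-successor.
Symmetric: yes — every pair in S has its reverse in S.
Transitive: no — w1 S w2 and w2 S w1, but not w1 S w1.
Euclidean: no — w1 S w2 and w1 S w2, but not w2 S w2.
Only symmetric holds.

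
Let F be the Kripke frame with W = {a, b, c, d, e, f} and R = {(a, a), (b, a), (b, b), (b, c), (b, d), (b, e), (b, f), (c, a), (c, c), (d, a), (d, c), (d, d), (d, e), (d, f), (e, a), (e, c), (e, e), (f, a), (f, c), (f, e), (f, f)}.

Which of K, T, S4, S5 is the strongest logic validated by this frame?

S4

Reflexive (axiom T): yes — every world is R-related to itself.
Transitive (axiom 4): yes — every two-step R-path is closed by a direct edge.
Euclidean (axiom 5): no — b R a and b R c, but not a R c.
So F validates K, T, S4; S5 would additionally require R to be Euclidean. The strongest is S4.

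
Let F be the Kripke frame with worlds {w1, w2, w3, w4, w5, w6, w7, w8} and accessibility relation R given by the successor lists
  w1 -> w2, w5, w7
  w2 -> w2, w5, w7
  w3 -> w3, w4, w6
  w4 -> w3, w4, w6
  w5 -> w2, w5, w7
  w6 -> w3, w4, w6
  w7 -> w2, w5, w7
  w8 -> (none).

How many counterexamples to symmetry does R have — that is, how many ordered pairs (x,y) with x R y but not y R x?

3

Enumerating: (w1,w2), (w1,w5), (w1,w7).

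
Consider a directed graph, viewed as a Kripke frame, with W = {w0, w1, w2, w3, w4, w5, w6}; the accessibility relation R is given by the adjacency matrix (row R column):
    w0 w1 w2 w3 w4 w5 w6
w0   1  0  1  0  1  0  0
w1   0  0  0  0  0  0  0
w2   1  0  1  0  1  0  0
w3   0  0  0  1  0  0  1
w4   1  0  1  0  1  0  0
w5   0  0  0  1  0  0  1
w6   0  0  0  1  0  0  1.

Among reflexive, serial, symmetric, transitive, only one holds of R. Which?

Reflexive: no — w1 is not related to itself.
Serial: no — w1 has no R-successor.
Symmetric: no — w5 R w3 but not w3 R w5.
Transitive: yes — every two-step R-path is closed by a direct edge.
Only transitive holds.

transitive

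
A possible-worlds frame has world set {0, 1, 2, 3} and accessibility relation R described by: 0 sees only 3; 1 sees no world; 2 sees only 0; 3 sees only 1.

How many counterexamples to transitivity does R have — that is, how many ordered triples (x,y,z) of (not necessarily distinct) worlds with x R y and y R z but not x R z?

Enumerating: (0,3,1), (2,0,3).

2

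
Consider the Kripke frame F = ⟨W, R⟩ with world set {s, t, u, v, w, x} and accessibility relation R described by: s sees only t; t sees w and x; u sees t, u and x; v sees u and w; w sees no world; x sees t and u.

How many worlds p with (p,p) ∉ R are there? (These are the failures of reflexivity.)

5

Enumerating: s, t, v, w, x.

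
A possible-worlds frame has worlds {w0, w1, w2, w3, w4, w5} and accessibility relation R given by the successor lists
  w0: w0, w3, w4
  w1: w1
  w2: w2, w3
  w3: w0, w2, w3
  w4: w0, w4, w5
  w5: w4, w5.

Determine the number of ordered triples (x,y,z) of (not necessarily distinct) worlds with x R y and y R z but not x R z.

6

Enumerating: (w0,w3,w2), (w0,w4,w5), (w2,w3,w0), (w3,w0,w4), (w4,w0,w3), (w5,w4,w0).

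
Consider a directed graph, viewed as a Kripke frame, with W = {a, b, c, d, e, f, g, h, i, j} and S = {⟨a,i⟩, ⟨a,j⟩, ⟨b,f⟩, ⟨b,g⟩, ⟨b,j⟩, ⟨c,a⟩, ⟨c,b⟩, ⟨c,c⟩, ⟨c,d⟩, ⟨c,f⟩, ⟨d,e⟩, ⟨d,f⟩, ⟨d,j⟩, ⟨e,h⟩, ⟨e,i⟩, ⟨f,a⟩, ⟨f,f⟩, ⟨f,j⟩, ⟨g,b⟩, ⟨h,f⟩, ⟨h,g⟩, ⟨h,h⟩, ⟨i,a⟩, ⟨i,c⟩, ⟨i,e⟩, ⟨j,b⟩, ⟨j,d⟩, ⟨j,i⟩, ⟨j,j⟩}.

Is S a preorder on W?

No

Reflexive: no — a is not related to itself.
Transitive: no — a S i and i S c, but not a S c.
So S is not a preorder.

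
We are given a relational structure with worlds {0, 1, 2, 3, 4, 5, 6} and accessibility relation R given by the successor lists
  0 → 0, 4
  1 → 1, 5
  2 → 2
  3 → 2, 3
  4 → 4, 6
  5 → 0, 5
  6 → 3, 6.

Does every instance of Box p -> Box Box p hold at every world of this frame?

Axiom 4 corresponds to the accessibility relation being transitive.
Transitive: no — 0 R 4 and 4 R 6, but not 0 R 6.

No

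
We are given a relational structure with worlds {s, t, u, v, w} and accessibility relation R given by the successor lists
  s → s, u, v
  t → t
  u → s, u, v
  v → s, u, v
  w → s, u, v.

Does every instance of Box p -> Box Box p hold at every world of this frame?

The schema 4 characterises exactly the transitive frames.
Transitive: yes — every two-step R-path is closed by a direct edge.

Yes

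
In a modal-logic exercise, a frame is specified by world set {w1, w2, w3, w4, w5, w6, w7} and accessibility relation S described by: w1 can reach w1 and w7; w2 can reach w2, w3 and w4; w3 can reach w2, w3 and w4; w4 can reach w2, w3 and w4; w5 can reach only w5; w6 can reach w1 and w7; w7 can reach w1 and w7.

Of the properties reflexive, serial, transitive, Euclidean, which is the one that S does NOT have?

Reflexive: no — w6 is not related to itself.
Serial: yes — every world has a successor (e.g. w1 S w1).
Transitive: yes — every two-step S-path is closed by a direct edge.
Euclidean: yes — any two successors of a common world are S-related.
Only reflexive fails.

reflexive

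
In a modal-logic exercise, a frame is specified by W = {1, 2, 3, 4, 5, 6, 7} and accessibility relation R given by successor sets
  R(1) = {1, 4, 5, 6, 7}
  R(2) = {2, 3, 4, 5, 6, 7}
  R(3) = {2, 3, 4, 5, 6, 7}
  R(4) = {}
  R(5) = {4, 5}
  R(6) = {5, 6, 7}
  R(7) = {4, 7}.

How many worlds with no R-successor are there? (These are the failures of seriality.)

Enumerating: 4.

1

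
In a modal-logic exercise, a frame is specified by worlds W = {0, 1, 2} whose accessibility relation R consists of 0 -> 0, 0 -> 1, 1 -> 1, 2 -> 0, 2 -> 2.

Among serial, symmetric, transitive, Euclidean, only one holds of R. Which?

serial

Serial: yes — every world has a successor (e.g. 0 R 0).
Symmetric: no — 0 R 1 but not 1 R 0.
Transitive: no — 2 R 0 and 0 R 1, but not 2 R 1.
Euclidean: no — 0 R 1 and 0 R 0, but not 1 R 0.
Only serial holds.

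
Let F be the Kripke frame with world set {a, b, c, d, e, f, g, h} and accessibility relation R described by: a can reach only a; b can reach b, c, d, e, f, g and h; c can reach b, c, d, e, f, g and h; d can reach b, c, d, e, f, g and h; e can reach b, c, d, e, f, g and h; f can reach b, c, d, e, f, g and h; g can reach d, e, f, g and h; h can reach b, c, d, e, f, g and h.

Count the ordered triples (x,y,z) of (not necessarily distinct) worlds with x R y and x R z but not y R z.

Enumerating: (b,g,b), (b,g,c), (c,g,b), (c,g,c), (d,g,b), (d,g,c), (e,g,b), (e,g,c), (f,g,b), (f,g,c), (h,g,b), (h,g,c).

12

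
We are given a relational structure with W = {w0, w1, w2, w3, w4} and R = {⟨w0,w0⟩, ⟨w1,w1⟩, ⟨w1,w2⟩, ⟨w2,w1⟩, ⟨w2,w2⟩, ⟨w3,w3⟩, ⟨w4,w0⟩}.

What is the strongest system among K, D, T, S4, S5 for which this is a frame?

Serial (axiom D): yes — every world has a successor (e.g. w0 R w0).
Reflexive (axiom T): no — w4 is not related to itself.
Transitive (axiom 4): yes — every two-step R-path is closed by a direct edge.
Euclidean (axiom 5): yes — any two successors of a common world are R-related.
So F validates K, D; T would additionally require R to be reflexive. The strongest is D.

D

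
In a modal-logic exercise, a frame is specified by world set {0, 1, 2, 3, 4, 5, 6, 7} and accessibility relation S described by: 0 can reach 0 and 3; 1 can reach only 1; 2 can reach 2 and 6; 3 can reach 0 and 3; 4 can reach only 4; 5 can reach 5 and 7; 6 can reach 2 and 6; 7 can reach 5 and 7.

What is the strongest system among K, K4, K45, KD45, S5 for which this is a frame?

Transitive (axiom 4): yes — every two-step S-path is closed by a direct edge.
Euclidean (axiom 5): yes — any two successors of a common world are S-related.
Serial (axiom D): yes — every world has a successor (e.g. 0 S 0).
Reflexive (axiom T): yes — every world is S-related to itself.
So F validates K, K4, K45, KD45, S5. The strongest is S5.

S5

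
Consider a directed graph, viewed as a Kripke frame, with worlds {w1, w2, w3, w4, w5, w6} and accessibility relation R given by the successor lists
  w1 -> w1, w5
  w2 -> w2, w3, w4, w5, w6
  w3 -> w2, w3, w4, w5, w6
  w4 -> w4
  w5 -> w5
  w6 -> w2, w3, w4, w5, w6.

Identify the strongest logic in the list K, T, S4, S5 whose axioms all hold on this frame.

Reflexive (axiom T): yes — every world is R-related to itself.
Transitive (axiom 4): yes — every two-step R-path is closed by a direct edge.
Euclidean (axiom 5): no — w2 R w4 and w2 R w3, but not w4 R w3.
So F validates K, T, S4; S5 would additionally require R to be Euclidean. The strongest is S4.

S4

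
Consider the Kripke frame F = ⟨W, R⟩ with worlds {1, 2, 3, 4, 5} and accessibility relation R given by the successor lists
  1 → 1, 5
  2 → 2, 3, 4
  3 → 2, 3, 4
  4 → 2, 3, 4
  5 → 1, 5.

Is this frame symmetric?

Symmetric: yes — every pair in R has its reverse in R.

Yes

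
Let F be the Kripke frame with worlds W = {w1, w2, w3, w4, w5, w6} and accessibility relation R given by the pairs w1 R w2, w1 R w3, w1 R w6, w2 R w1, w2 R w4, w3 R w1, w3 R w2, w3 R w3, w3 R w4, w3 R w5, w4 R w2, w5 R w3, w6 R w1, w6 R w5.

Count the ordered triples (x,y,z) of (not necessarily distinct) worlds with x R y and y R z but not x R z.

22

Enumerating: (w1,w2,w1), (w1,w2,w4), (w1,w3,w1), (w1,w3,w4), (w1,w3,w5), (w1,w6,w1), (w1,w6,w5), (w2,w1,w2), (w2,w1,w3), (w2,w1,w6), (w2,w4,w2), (w3,w1,w6), … and 10 more.
Total: 22.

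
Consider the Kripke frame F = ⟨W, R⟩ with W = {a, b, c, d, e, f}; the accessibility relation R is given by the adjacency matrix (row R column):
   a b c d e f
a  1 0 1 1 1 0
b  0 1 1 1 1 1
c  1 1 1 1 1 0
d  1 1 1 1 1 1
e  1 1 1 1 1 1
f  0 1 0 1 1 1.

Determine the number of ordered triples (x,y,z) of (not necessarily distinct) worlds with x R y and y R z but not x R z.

Enumerating: (a,c,b), (a,d,b), (a,d,f), (a,e,b), (a,e,f), (b,c,a), (b,d,a), (b,e,a), (c,b,f), (c,d,f), (c,e,f), (f,b,c), (f,d,a), (f,d,c), (f,e,a), (f,e,c).

16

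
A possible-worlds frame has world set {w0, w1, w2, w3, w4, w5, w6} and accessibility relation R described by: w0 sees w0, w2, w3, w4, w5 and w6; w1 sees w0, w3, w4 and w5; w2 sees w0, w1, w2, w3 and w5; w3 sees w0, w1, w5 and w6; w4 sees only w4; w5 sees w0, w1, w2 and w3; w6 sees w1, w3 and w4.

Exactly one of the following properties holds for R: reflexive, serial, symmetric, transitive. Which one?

serial

Reflexive: no — w1 is not related to itself.
Serial: yes — every world has a successor (e.g. w0 R w0).
Symmetric: no — w0 R w4 but not w4 R w0.
Transitive: no — w0 R w2 and w2 R w1, but not w0 R w1.
Only serial holds.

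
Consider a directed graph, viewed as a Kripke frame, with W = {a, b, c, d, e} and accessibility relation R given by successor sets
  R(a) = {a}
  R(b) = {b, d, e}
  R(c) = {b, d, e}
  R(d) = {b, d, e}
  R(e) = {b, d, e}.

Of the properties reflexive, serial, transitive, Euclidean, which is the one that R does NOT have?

reflexive

Reflexive: no — c is not related to itself.
Serial: yes — every world has a successor (e.g. a R a).
Transitive: yes — every two-step R-path is closed by a direct edge.
Euclidean: yes — any two successors of a common world are R-related.
Only reflexive fails.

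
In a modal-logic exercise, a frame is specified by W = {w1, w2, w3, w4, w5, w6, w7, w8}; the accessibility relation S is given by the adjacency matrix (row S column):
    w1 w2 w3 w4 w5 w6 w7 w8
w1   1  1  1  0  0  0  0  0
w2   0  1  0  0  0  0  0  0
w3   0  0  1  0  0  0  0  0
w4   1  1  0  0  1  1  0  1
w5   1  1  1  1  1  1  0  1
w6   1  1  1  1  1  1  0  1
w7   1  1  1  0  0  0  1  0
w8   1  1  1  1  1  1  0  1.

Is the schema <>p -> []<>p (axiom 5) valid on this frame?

Axiom 5 corresponds to the accessibility relation being Euclidean.
Euclidean: no — w1 S w2 and w1 S w3, but not w2 S w3.

No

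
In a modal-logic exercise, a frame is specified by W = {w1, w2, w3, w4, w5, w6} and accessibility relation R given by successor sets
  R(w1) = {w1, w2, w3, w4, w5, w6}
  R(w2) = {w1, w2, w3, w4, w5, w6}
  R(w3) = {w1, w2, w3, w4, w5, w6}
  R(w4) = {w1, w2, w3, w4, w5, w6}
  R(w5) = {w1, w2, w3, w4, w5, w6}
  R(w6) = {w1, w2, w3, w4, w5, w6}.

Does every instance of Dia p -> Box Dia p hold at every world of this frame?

The schema 5 characterises exactly the Euclidean frames.
Euclidean: yes — any two successors of a common world are R-related.

Yes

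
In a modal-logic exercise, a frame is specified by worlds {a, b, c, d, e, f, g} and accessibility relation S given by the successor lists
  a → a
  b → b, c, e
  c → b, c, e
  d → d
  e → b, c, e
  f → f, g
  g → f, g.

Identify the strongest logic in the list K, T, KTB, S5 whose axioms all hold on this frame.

S5

Reflexive (axiom T): yes — every world is S-related to itself.
Symmetric (axiom B): yes — every pair in S has its reverse in S.
Euclidean (axiom 5): yes — any two successors of a common world are S-related.
So F validates K, T, KTB, S5. The strongest is S5.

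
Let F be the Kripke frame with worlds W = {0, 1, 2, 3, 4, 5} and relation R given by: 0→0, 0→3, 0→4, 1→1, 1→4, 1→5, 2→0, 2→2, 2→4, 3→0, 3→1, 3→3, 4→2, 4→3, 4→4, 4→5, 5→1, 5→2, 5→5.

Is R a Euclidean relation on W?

Euclidean: no — 0 R 3 and 0 R 4, but not 3 R 4.

No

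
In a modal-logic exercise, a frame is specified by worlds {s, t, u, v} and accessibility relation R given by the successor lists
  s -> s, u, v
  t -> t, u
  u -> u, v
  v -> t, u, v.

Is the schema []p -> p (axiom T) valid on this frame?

Axiom T corresponds to the accessibility relation being reflexive.
Reflexive: yes — every world is R-related to itself.

Yes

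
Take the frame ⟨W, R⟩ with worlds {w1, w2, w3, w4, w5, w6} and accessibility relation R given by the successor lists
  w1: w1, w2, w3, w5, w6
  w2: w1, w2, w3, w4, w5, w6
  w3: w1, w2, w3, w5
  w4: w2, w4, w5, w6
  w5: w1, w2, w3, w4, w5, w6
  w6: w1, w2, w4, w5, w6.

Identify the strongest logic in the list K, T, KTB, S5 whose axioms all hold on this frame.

KTB

Reflexive (axiom T): yes — every world is R-related to itself.
Symmetric (axiom B): yes — every pair in R has its reverse in R.
Euclidean (axiom 5): no — w1 R w3 and w1 R w6, but not w3 R w6.
So F validates K, T, KTB; S5 would additionally require R to be Euclidean. The strongest is KTB.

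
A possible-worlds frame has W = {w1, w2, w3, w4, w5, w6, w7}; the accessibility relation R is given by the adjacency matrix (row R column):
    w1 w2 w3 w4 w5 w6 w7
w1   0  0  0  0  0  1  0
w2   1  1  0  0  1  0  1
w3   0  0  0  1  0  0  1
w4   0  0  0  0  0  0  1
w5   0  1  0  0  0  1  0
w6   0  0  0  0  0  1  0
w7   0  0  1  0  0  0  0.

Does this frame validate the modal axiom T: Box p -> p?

Axiom T corresponds to the accessibility relation being reflexive.
Reflexive: no — w1 is not related to itself.

No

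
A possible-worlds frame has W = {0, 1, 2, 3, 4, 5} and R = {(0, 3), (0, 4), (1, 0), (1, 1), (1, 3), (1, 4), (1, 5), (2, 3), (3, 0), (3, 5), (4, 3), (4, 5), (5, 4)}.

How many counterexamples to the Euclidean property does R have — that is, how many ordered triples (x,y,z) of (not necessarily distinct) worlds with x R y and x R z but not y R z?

Enumerating: (0,3,3), (0,3,4), (0,4,4), (1,0,0), (1,0,1), (1,0,5), (1,3,1), (1,3,3), (1,3,4), (1,4,0), (1,4,1), (1,4,4), … and 13 more.
Total: 25.

25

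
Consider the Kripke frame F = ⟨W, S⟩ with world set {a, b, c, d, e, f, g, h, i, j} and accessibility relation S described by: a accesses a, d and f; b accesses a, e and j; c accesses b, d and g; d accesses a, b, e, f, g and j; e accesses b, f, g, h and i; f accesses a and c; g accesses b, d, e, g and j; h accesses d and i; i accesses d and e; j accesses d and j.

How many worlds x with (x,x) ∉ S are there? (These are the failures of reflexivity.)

7

Enumerating: b, c, d, e, f, h, i.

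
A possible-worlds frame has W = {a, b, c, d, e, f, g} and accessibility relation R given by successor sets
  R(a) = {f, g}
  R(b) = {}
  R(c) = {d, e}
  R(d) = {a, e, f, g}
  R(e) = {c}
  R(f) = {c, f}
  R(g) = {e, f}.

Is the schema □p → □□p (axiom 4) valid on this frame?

Axiom 4 corresponds to the accessibility relation being transitive.
Transitive: no — a R f and f R c, but not a R c.

No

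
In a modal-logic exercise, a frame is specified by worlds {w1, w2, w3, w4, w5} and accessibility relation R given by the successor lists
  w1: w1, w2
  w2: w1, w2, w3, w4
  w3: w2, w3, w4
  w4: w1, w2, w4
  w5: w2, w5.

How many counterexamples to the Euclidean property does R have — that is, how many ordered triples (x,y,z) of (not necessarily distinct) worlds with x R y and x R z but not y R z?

Enumerating: (w2,w1,w3), (w2,w1,w4), (w2,w3,w1), (w2,w4,w3), (w3,w4,w3), (w4,w1,w4), (w5,w2,w5).

7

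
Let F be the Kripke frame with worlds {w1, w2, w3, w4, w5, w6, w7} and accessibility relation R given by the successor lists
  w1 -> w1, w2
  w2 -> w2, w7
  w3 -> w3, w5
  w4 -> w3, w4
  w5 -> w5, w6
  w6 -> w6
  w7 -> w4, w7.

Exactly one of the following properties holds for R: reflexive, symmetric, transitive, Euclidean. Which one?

Reflexive: yes — every world is R-related to itself.
Symmetric: no — w1 R w2 but not w2 R w1.
Transitive: no — w1 R w2 and w2 R w7, but not w1 R w7.
Euclidean: no — w1 R w2 and w1 R w1, but not w2 R w1.
Only reflexive holds.

reflexive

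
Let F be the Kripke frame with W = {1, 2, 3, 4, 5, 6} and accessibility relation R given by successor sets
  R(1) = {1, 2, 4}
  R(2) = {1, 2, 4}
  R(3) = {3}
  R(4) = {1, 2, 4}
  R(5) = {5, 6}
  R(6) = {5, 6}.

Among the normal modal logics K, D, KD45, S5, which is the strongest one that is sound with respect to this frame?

S5

Serial (axiom D): yes — every world has a successor (e.g. 1 R 1).
Euclidean (axiom 5): yes — any two successors of a common world are R-related.
Transitive (axiom 4): yes — every two-step R-path is closed by a direct edge.
Reflexive (axiom T): yes — every world is R-related to itself.
So F validates K, D, KD45, S5. The strongest is S5.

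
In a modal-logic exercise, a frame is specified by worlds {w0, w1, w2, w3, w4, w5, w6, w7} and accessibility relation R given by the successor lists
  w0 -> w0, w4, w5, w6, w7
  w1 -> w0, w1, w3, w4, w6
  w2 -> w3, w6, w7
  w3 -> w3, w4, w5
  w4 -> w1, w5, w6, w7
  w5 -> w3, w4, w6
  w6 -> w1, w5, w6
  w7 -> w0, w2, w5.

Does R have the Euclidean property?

No

Euclidean: no — w0 R w5 and w0 R w7, but not w5 R w7.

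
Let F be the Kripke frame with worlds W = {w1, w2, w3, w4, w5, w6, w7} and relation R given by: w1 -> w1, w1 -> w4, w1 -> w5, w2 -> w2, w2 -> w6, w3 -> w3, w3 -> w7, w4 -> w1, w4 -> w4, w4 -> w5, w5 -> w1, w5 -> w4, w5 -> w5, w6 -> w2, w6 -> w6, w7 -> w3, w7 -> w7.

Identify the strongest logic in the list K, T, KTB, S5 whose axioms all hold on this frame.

Reflexive (axiom T): yes — every world is R-related to itself.
Symmetric (axiom B): yes — every pair in R has its reverse in R.
Euclidean (axiom 5): yes — any two successors of a common world are R-related.
So F validates K, T, KTB, S5. The strongest is S5.

S5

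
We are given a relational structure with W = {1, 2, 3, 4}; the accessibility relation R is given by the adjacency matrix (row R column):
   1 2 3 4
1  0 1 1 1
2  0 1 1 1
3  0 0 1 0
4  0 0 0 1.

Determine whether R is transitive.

Transitive: yes — every two-step R-path is closed by a direct edge.

Yes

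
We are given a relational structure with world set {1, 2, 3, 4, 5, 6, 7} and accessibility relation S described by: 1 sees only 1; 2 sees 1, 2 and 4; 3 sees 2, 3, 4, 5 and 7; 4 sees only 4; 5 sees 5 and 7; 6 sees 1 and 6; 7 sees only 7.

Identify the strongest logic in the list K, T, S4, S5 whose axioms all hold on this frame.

T

Reflexive (axiom T): yes — every world is S-related to itself.
Transitive (axiom 4): no — 3 S 2 and 2 S 1, but not 3 S 1.
Euclidean (axiom 5): no — 2 S 1 and 2 S 4, but not 1 S 4.
So F validates K, T; S4 would additionally require S to be transitive. The strongest is T.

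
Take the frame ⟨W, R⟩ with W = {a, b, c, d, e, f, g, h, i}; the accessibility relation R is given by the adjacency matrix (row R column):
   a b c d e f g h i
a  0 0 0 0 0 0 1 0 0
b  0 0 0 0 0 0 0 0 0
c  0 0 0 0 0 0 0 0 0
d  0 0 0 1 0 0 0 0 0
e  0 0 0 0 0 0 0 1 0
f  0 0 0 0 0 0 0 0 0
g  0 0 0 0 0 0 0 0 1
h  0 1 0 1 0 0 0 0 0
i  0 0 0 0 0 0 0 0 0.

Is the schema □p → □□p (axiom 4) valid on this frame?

No

By correspondence theory, 4 is valid on a frame iff R is transitive.
Transitive: no — a R g and g R i, but not a R i.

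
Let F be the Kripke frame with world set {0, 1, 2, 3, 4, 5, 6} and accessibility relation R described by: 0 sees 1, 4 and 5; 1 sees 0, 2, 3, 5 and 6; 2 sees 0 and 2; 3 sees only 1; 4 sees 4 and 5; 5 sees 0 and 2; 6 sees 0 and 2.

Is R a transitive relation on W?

No

Transitive: no — 0 R 1 and 1 R 2, but not 0 R 2.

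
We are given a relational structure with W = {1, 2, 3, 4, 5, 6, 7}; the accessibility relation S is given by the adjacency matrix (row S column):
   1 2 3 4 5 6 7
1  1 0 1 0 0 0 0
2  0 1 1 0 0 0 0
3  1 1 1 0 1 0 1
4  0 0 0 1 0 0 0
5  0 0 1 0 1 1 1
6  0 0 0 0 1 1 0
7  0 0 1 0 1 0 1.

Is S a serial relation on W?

Yes

Serial: yes — every world has a successor (e.g. 1 S 1).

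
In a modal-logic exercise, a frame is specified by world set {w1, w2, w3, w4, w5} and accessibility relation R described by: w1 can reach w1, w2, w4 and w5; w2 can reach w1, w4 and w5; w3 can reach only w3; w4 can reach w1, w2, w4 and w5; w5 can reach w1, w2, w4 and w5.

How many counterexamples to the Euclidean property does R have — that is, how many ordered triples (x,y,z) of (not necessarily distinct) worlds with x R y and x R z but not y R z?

3

Enumerating: (w1,w2,w2), (w4,w2,w2), (w5,w2,w2).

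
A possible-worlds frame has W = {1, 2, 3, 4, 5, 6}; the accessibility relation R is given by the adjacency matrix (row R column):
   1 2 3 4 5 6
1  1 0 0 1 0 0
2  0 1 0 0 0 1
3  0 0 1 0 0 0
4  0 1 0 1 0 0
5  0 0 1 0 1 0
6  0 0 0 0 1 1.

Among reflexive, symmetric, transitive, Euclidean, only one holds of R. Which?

Reflexive: yes — every world is R-related to itself.
Symmetric: no — 1 R 4 but not 4 R 1.
Transitive: no — 1 R 4 and 4 R 2, but not 1 R 2.
Euclidean: no — 1 R 4 and 1 R 1, but not 4 R 1.
Only reflexive holds.

reflexive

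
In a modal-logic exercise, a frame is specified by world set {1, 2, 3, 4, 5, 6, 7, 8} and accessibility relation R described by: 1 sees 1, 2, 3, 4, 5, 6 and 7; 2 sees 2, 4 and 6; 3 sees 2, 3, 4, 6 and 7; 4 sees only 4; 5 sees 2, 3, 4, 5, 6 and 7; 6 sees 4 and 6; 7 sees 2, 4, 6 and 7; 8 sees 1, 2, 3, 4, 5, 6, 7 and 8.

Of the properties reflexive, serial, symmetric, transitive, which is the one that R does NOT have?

Reflexive: yes — every world is R-related to itself.
Serial: yes — every world has a successor (e.g. 1 R 1).
Symmetric: no — 1 R 2 but not 2 R 1.
Transitive: yes — every two-step R-path is closed by a direct edge.
Only symmetric fails.

symmetric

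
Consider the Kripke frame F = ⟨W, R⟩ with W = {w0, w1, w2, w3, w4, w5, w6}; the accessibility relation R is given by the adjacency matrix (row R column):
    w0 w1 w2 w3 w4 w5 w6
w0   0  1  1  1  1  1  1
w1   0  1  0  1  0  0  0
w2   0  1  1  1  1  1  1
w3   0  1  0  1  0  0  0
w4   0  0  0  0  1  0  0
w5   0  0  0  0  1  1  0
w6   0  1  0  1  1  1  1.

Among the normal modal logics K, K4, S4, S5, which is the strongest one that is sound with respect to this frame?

K4

Transitive (axiom 4): yes — every two-step R-path is closed by a direct edge.
Reflexive (axiom T): no — w0 is not related to itself.
Euclidean (axiom 5): no — w0 R w1 and w0 R w2, but not w1 R w2.
So F validates K, K4; S4 would additionally require R to be reflexive. The strongest is K4.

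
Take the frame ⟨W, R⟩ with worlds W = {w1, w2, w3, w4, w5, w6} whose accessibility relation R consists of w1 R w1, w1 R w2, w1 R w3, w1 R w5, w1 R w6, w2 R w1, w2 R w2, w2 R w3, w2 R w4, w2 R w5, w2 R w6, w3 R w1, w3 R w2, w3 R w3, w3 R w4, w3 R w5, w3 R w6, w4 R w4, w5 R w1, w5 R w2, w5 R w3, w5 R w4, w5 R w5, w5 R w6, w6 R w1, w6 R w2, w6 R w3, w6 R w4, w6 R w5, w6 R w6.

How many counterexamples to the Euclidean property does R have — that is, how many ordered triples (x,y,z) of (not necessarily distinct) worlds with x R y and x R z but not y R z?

24

Enumerating: (w2,w1,w4), (w2,w4,w1), (w2,w4,w2), (w2,w4,w3), (w2,w4,w5), (w2,w4,w6), (w3,w1,w4), (w3,w4,w1), (w3,w4,w2), (w3,w4,w3), (w3,w4,w5), (w3,w4,w6), … and 12 more.
Total: 24.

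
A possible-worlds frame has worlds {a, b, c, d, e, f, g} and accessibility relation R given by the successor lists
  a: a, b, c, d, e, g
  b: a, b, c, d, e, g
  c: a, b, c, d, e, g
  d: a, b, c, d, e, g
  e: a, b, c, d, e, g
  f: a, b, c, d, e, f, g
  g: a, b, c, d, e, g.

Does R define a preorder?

Yes

Reflexive: yes — every world is R-related to itself.
Transitive: yes — every two-step R-path is closed by a direct edge.
So R is a preorder.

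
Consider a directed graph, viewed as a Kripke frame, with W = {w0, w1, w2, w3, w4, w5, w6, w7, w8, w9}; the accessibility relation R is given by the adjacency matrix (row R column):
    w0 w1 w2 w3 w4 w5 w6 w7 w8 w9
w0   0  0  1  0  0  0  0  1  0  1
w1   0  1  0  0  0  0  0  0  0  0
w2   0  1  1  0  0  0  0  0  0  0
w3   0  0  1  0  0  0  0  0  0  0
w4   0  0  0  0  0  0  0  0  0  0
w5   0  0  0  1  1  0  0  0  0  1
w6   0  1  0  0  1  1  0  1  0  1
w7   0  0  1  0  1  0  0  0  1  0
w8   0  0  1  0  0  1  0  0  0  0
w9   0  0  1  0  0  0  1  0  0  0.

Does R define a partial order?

Reflexive: no — w0 is not related to itself.
Transitive: no — w0 R w2 and w2 R w1, but not w0 R w1.
Antisymmetric: no — w6 R w9 and w9 R w6 with w6 ≠ w9.
So R is not a partial order.

No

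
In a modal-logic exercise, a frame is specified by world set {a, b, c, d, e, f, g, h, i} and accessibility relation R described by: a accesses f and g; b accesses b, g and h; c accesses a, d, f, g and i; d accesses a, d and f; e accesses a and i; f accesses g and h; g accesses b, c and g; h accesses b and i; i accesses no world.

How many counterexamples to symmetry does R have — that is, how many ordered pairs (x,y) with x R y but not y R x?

13

Enumerating: (a,f), (a,g), (c,a), (c,d), (c,f), (c,i), (d,a), (d,f), (e,a), (e,i), (f,g), (f,h), (h,i).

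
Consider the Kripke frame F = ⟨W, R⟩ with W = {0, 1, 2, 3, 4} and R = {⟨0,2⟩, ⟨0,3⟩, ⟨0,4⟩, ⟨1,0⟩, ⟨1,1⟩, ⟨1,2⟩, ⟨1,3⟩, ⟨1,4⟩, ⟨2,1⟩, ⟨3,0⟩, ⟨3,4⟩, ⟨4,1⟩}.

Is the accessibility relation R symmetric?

No

Symmetric: no — 0 R 2 but not 2 R 0.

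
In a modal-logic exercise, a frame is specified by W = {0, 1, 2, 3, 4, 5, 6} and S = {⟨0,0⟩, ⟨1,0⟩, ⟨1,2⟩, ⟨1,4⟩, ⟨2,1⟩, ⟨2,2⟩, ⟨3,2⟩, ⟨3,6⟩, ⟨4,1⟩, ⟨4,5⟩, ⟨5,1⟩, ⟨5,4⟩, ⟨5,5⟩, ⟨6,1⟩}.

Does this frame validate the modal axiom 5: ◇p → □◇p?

No

The schema 5 characterises exactly the Euclidean frames.
Euclidean: no — 1 S 0 and 1 S 2, but not 0 S 2.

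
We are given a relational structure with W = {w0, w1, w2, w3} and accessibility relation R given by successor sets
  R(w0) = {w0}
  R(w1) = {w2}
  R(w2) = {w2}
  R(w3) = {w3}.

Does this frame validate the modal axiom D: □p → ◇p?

Yes

By correspondence theory, D is valid on a frame iff R is serial.
Serial: yes — every world has a successor (e.g. w0 R w0).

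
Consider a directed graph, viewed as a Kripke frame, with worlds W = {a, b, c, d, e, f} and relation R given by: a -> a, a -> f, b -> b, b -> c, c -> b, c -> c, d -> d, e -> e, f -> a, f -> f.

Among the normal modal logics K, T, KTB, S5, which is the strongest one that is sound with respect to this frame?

Reflexive (axiom T): yes — every world is R-related to itself.
Symmetric (axiom B): yes — every pair in R has its reverse in R.
Euclidean (axiom 5): yes — any two successors of a common world are R-related.
So F validates K, T, KTB, S5. The strongest is S5.

S5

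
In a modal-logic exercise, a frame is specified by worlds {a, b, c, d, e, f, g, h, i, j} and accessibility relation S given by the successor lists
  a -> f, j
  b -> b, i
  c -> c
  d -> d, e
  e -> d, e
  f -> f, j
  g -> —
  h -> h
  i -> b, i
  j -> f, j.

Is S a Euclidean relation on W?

Euclidean: yes — any two successors of a common world are S-related.

Yes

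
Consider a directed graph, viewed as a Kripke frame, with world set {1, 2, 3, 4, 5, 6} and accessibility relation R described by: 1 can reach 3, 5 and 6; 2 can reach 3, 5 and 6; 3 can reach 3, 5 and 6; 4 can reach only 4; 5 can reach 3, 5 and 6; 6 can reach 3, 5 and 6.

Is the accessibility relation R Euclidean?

Euclidean: yes — any two successors of a common world are R-related.

Yes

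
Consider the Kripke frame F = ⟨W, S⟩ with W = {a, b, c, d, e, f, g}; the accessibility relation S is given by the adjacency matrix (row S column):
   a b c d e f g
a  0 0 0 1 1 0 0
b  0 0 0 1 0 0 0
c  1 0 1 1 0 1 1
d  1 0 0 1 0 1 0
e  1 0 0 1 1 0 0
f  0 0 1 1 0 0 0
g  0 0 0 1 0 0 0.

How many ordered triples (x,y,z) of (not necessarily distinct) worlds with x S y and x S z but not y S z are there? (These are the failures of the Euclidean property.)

21

Enumerating: (a,d,e), (c,a,a), (c,a,c), (c,a,f), (c,a,g), (c,d,c), (c,d,g), (c,f,a), (c,f,f), (c,f,g), (c,g,a), (c,g,c), … and 9 more.
Total: 21.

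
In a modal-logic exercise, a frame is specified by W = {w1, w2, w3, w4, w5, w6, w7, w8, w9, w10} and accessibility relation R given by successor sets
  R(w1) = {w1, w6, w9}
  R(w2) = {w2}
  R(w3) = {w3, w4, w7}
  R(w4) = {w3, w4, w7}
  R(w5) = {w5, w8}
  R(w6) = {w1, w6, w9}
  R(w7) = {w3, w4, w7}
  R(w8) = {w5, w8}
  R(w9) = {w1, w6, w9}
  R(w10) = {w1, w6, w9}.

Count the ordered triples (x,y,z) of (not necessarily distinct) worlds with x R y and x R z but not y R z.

R is Euclidean; there are no such tuples.

0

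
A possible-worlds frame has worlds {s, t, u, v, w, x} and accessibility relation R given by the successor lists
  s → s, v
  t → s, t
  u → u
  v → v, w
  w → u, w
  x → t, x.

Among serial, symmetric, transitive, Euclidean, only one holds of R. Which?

Serial: yes — every world has a successor (e.g. s R s).
Symmetric: no — s R v but not v R s.
Transitive: no — s R v and v R w, but not s R w.
Euclidean: no — s R v and s R s, but not v R s.
Only serial holds.

serial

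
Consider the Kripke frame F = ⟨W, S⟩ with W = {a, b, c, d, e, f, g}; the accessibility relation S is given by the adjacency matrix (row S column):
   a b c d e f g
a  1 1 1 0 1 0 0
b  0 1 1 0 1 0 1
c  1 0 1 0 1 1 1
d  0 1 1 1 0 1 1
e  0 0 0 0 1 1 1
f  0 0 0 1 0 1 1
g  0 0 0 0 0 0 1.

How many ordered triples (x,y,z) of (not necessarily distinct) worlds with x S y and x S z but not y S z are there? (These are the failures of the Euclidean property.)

Enumerating: (a,b,a), (a,c,b), (a,e,a), (a,e,b), (a,e,c), (b,c,b), (b,e,b), (b,e,c), (b,g,b), (b,g,c), (b,g,e), (c,a,f), … and 25 more.
Total: 37.

37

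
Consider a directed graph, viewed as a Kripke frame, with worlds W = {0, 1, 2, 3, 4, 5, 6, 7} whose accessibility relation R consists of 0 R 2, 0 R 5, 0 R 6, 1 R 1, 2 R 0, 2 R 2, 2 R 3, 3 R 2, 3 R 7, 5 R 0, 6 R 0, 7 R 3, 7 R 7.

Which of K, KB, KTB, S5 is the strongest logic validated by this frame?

Symmetric (axiom B): yes — every pair in R has its reverse in R.
Reflexive (axiom T): no — 0 is not related to itself.
Euclidean (axiom 5): no — 0 R 2 and 0 R 5, but not 2 R 5.
So F validates K, KB; KTB would additionally require R to be reflexive. The strongest is KB.

KB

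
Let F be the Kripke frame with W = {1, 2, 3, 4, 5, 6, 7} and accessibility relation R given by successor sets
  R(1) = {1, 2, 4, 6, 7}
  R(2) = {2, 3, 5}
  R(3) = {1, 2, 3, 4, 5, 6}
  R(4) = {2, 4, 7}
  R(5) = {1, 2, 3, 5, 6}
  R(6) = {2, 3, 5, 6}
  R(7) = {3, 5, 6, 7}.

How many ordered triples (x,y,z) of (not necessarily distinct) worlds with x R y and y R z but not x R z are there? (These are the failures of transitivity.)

Enumerating: (1,2,3), (1,2,5), (1,6,3), (1,6,5), (1,7,3), (1,7,5), (2,3,1), (2,3,4), (2,3,6), (2,5,1), (2,5,6), (3,1,7), … and 18 more.
Total: 30.

30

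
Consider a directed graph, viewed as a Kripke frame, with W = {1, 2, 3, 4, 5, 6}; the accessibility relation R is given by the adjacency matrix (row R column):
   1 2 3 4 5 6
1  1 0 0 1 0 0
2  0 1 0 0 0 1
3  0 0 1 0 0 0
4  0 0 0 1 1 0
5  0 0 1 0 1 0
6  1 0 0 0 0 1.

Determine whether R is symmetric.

Symmetric: no — 1 R 4 but not 4 R 1.

No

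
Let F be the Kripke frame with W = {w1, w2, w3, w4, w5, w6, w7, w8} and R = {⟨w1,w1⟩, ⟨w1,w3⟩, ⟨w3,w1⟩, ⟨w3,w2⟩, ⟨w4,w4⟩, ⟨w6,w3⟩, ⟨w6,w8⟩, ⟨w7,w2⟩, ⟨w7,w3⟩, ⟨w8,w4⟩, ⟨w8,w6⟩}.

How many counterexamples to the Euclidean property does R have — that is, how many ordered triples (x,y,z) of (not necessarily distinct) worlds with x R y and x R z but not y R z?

Enumerating: (w1,w3,w3), (w3,w1,w2), (w3,w2,w1), (w3,w2,w2), (w6,w3,w3), (w6,w3,w8), (w6,w8,w3), (w6,w8,w8), (w7,w2,w2), (w7,w2,w3), (w7,w3,w3), (w8,w4,w6), (w8,w6,w4), (w8,w6,w6).

14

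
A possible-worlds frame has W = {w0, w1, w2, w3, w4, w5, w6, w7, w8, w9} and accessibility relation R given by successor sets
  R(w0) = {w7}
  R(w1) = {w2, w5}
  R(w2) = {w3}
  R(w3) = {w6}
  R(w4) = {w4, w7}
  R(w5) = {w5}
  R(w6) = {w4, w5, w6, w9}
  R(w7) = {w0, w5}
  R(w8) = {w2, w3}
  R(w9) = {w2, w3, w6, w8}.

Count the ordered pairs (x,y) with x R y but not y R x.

13

Enumerating: (w1,w2), (w1,w5), (w2,w3), (w3,w6), (w4,w7), (w6,w4), (w6,w5), (w7,w5), (w8,w2), (w8,w3), (w9,w2), (w9,w3), (w9,w8).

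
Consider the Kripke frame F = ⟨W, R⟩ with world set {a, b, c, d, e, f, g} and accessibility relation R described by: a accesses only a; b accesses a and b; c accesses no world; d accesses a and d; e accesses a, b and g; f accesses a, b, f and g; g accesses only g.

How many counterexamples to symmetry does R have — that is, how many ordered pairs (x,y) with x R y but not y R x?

Enumerating: (b,a), (d,a), (e,a), (e,b), (e,g), (f,a), (f,b), (f,g).

8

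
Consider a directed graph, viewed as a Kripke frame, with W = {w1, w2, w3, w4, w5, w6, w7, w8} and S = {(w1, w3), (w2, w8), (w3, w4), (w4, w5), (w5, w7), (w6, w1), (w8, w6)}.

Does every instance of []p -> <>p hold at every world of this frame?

The schema D characterises exactly the serial frames.
Serial: no — w7 has no S-successor.

No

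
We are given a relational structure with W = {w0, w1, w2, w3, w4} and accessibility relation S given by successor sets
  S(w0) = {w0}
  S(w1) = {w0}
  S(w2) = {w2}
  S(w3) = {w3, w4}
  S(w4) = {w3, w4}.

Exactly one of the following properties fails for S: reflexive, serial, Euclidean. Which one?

Reflexive: no — w1 is not related to itself.
Serial: yes — every world has a successor (e.g. w0 S w0).
Euclidean: yes — any two successors of a common world are S-related.
Only reflexive fails.

reflexive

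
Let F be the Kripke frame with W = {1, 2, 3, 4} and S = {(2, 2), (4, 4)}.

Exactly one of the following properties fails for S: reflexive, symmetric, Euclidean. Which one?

reflexive

Reflexive: no — 1 is not related to itself.
Symmetric: yes — every pair in S has its reverse in S.
Euclidean: yes — any two successors of a common world are S-related.
Only reflexive fails.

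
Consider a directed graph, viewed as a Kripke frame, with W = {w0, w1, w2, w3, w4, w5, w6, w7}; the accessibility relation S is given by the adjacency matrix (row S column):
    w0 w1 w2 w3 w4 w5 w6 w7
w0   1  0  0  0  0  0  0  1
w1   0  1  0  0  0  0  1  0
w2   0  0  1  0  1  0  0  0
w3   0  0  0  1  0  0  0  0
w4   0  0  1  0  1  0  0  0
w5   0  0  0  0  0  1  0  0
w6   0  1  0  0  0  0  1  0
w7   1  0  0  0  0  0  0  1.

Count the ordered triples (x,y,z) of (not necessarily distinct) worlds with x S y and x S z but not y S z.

0

S is Euclidean; there are no such tuples.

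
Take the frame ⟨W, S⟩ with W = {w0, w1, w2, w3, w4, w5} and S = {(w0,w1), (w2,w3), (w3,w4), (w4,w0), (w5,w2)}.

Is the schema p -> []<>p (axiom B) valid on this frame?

No

By correspondence theory, B is valid on a frame iff S is symmetric.
Symmetric: no — w0 S w1 but not w1 S w0.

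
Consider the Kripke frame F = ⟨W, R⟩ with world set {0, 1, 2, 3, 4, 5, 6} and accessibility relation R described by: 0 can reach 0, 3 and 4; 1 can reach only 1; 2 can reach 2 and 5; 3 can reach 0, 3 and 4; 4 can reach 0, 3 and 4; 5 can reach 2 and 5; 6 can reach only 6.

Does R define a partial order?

No

Reflexive: yes — every world is R-related to itself.
Transitive: yes — every two-step R-path is closed by a direct edge.
Antisymmetric: no — 0 R 3 and 3 R 0 with 0 ≠ 3.
So R is not a partial order.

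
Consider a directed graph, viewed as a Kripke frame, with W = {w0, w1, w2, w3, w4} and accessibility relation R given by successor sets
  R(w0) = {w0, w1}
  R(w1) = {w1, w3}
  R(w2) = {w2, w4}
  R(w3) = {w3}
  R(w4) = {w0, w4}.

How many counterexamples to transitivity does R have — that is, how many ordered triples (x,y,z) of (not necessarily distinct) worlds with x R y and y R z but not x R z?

Enumerating: (w0,w1,w3), (w2,w4,w0), (w4,w0,w1).

3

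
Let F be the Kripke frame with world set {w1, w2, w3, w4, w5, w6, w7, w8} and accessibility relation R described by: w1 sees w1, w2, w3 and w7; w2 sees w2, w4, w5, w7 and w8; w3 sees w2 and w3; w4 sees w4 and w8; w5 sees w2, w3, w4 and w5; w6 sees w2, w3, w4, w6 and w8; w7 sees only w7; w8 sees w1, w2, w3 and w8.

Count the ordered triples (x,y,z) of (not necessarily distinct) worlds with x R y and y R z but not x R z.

23

Enumerating: (w1,w2,w4), (w1,w2,w5), (w1,w2,w8), (w2,w5,w3), (w2,w8,w1), (w2,w8,w3), (w3,w2,w4), (w3,w2,w5), (w3,w2,w7), (w3,w2,w8), (w4,w8,w1), (w4,w8,w2), … and 11 more.
Total: 23.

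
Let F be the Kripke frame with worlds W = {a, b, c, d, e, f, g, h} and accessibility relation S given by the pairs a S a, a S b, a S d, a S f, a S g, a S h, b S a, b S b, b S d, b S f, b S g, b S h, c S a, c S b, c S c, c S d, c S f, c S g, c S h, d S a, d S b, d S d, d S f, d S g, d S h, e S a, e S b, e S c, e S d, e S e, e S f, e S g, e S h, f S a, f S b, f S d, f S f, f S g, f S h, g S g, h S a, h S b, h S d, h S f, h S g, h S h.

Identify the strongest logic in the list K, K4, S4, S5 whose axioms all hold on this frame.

S4

Transitive (axiom 4): yes — every two-step S-path is closed by a direct edge.
Reflexive (axiom T): yes — every world is S-related to itself.
Euclidean (axiom 5): no — a S g and a S b, but not g S b.
So F validates K, K4, S4; S5 would additionally require S to be Euclidean. The strongest is S4.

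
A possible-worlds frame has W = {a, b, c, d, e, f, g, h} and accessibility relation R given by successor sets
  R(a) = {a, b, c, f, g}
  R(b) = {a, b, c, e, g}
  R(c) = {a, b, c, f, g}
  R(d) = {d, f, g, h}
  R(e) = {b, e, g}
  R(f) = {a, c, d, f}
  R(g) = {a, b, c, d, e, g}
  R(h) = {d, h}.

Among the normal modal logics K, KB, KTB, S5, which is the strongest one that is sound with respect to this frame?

KTB

Symmetric (axiom B): yes — every pair in R has its reverse in R.
Reflexive (axiom T): yes — every world is R-related to itself.
Euclidean (axiom 5): no — a R b and a R f, but not b R f.
So F validates K, KB, KTB; S5 would additionally require R to be Euclidean. The strongest is KTB.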